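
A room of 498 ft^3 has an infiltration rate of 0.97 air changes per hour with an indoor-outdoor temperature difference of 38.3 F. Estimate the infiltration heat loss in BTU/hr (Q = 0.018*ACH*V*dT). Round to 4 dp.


Q = 0.018 * 0.97 * 498 * 38.3 = 333.0216 BTU/hr

333.0216 BTU/hr


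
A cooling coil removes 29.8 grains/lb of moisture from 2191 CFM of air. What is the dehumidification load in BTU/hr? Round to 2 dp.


Q = 0.68 * 2191 * 29.8 = 44398.42 BTU/hr

44398.42 BTU/hr


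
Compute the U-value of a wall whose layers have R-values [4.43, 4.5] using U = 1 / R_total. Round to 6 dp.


R_total = 4.43 + 4.5 = 8.93
U = 1/8.93 = 0.111982

0.111982


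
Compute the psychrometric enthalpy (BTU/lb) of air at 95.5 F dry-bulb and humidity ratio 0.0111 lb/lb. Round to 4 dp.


h = 0.24*95.5 + 0.0111*(1061+0.444*95.5) = 35.1678 BTU/lb

35.1678 BTU/lb


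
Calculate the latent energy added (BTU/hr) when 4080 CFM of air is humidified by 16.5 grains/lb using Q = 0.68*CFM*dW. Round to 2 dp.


Q = 0.68 * 4080 * 16.5 = 45777.60 BTU/hr

45777.60 BTU/hr


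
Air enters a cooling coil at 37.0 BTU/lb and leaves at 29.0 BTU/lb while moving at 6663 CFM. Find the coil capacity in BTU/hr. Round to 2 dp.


Q = 4.5 * 6663 * (37.0 - 29.0) = 239868.00 BTU/hr

239868.00 BTU/hr


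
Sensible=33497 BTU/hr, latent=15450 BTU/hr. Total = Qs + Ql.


Qt = 33497 + 15450 = 48947 BTU/hr

48947 BTU/hr


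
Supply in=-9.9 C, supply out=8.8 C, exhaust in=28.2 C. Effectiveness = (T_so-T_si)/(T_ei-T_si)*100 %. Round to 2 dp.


eff = (8.8-(-9.9))/(28.2-(-9.9))*100 = 49.08 %

49.08 %


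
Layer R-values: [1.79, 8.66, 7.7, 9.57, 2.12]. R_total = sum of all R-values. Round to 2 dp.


R_total = 1.79 + 8.66 + 7.7 + 9.57 + 2.12 = 29.84

29.84


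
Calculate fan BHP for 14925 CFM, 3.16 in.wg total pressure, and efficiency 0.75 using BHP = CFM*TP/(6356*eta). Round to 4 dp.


BHP = 14925 * 3.16 / (6356 * 0.75) = 9.8936 hp

9.8936 hp


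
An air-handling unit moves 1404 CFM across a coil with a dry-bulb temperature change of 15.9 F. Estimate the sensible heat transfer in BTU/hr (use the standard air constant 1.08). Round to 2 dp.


Q = 1.08 * 1404 * 15.9 = 24109.49 BTU/hr

24109.49 BTU/hr


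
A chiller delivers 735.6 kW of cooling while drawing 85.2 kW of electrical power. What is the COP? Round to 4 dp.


COP = 735.6 / 85.2 = 8.6338

8.6338


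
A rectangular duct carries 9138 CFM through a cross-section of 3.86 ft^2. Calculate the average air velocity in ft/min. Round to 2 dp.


V = 9138 / 3.86 = 2367.36 ft/min

2367.36 ft/min


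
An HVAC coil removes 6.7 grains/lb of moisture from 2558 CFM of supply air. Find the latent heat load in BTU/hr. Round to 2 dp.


Q = 0.68 * 2558 * 6.7 = 11654.25 BTU/hr

11654.25 BTU/hr


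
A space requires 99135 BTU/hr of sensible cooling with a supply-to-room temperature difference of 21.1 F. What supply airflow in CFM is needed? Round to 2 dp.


CFM = 99135 / (1.08 * 21.1) = 4350.32

4350.32 CFM


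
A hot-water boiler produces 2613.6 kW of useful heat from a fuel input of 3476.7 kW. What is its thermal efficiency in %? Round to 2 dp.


eta = (2613.6/3476.7)*100 = 75.17 %

75.17 %


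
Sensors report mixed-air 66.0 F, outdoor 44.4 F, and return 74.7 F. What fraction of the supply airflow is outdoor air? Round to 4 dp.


frac = (66.0 - 74.7) / (44.4 - 74.7) = 0.2871

0.2871


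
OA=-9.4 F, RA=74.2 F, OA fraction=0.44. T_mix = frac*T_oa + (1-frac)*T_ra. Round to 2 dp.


T_mix = 0.44*(-9.4) + 0.56*74.2 = 37.42 F

37.42 F


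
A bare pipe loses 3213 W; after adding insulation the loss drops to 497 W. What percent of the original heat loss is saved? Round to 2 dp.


Savings = ((3213-497)/3213)*100 = 84.53 %

84.53 %


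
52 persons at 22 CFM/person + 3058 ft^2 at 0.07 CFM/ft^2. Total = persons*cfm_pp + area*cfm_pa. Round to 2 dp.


Total = 52*22 + 3058*0.07 = 1358.06 CFM

1358.06 CFM


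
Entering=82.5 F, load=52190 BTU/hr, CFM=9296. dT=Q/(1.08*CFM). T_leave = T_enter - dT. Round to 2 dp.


dT = 52190/(1.08*9296) = 5.1984
T_leave = 82.5 - 5.1984 = 77.30 F

77.30 F


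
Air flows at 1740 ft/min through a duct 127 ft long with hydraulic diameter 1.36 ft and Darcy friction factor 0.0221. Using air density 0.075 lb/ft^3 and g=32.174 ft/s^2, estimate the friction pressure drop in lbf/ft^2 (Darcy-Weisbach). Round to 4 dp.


v_fps = 1740/60 = 29.0 ft/s
dp = 0.0221*(127/1.36)*0.075*29.0^2/(2*32.174) = 2.0229 lbf/ft^2

2.0229 lbf/ft^2


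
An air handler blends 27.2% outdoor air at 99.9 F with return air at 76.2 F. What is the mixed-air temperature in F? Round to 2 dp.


T_mix = 76.2 + (27.2/100)*(99.9-76.2) = 82.65 F

82.65 F


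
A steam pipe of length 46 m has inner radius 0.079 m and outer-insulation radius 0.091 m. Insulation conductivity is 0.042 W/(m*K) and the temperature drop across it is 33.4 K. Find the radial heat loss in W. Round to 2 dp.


Q = 2*pi*0.042*46*33.4/ln(0.091/0.079) = 2867.14 W

2867.14 W


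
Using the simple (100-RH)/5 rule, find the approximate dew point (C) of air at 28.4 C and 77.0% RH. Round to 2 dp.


Td = 28.4 - (100-77.0)/5 = 23.80 C

23.80 C


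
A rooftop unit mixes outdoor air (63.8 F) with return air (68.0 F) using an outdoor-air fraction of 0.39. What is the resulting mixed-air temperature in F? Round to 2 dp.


T_mix = 0.39*63.8 + 0.61*68.0 = 66.36 F

66.36 F


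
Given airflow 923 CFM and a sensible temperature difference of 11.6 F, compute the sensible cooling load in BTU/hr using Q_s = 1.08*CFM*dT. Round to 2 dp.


Q = 1.08 * 923 * 11.6 = 11563.34 BTU/hr

11563.34 BTU/hr


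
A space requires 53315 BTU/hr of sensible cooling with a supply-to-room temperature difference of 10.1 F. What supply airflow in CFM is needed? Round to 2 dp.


CFM = 53315 / (1.08 * 10.1) = 4887.70

4887.70 CFM


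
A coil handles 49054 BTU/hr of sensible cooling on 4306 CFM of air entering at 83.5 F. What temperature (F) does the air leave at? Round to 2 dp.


dT = 49054/(1.08*4306) = 10.5482
T_leave = 83.5 - 10.5482 = 72.95 F

72.95 F


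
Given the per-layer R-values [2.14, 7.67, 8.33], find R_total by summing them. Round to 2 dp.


R_total = 2.14 + 7.67 + 8.33 = 18.14

18.14


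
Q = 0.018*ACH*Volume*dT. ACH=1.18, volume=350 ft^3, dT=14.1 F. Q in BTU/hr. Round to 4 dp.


Q = 0.018 * 1.18 * 350 * 14.1 = 104.8194 BTU/hr

104.8194 BTU/hr


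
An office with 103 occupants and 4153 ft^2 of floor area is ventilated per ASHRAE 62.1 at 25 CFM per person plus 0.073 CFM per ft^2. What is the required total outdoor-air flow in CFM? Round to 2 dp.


Total = 103*25 + 4153*0.073 = 2878.17 CFM

2878.17 CFM


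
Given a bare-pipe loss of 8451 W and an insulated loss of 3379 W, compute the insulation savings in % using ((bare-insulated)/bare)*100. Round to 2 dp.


Savings = ((8451-3379)/8451)*100 = 60.02 %

60.02 %


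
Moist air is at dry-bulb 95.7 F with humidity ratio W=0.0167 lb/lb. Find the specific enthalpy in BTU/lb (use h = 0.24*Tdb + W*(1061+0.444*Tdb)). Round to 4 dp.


h = 0.24*95.7 + 0.0167*(1061+0.444*95.7) = 41.3963 BTU/lb

41.3963 BTU/lb


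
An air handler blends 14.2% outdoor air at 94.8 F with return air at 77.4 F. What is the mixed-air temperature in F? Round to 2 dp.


T_mix = 77.4 + (14.2/100)*(94.8-77.4) = 79.87 F

79.87 F


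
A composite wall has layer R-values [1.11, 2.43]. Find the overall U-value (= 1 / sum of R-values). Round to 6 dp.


R_total = 1.11 + 2.43 = 3.54
U = 1/3.54 = 0.282486

0.282486


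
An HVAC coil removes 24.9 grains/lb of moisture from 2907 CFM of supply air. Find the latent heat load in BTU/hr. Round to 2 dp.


Q = 0.68 * 2907 * 24.9 = 49221.32 BTU/hr

49221.32 BTU/hr


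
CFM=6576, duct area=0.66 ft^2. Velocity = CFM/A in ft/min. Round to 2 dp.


V = 6576 / 0.66 = 9963.64 ft/min

9963.64 ft/min


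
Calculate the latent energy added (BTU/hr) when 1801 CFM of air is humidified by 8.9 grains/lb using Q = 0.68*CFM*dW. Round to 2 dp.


Q = 0.68 * 1801 * 8.9 = 10899.65 BTU/hr

10899.65 BTU/hr


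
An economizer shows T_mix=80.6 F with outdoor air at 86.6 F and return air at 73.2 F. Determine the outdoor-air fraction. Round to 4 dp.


frac = (80.6 - 73.2) / (86.6 - 73.2) = 0.5522

0.5522


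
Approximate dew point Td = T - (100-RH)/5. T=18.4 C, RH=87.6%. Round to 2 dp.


Td = 18.4 - (100-87.6)/5 = 15.92 C

15.92 C


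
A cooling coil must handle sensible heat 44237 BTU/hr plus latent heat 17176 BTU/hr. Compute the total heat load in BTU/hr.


Qt = 44237 + 17176 = 61413 BTU/hr

61413 BTU/hr


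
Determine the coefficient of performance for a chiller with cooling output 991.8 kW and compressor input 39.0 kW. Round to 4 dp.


COP = 991.8 / 39.0 = 25.4308

25.4308


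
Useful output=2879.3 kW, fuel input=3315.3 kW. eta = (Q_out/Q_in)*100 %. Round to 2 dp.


eta = (2879.3/3315.3)*100 = 86.85 %

86.85 %


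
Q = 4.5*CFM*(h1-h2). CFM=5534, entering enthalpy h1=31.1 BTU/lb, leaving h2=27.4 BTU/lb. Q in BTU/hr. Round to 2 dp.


Q = 4.5 * 5534 * (31.1 - 27.4) = 92141.10 BTU/hr

92141.10 BTU/hr


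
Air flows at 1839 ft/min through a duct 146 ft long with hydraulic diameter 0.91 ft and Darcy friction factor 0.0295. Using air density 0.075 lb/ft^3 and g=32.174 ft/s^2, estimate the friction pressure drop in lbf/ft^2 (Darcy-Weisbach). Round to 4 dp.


v_fps = 1839/60 = 30.65 ft/s
dp = 0.0295*(146/0.91)*0.075*30.65^2/(2*32.174) = 5.1823 lbf/ft^2

5.1823 lbf/ft^2


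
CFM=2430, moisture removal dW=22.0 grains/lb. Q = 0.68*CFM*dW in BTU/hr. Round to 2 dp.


Q = 0.68 * 2430 * 22.0 = 36352.80 BTU/hr

36352.80 BTU/hr


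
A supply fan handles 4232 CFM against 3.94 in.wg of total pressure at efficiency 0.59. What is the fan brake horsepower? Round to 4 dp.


BHP = 4232 * 3.94 / (6356 * 0.59) = 4.4464 hp

4.4464 hp


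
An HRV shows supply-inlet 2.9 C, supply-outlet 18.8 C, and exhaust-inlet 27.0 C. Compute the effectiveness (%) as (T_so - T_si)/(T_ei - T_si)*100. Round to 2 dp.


eff = (18.8-2.9)/(27.0-2.9)*100 = 65.98 %

65.98 %


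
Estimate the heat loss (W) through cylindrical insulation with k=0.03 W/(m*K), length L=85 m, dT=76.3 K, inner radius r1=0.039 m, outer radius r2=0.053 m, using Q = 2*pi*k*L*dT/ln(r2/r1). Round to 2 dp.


Q = 2*pi*0.03*85*76.3/ln(0.053/0.039) = 3985.55 W

3985.55 W


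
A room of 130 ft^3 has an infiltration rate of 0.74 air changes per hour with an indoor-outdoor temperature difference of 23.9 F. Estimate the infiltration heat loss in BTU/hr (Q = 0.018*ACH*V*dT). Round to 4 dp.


Q = 0.018 * 0.74 * 130 * 23.9 = 41.3852 BTU/hr

41.3852 BTU/hr


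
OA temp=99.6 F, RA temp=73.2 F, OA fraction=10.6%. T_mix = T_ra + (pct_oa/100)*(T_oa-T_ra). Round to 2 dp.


T_mix = 73.2 + (10.6/100)*(99.6-73.2) = 76.00 F

76.00 F


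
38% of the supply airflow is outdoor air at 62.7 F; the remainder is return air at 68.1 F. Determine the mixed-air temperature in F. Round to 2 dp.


T_mix = 0.38*62.7 + 0.62*68.1 = 66.05 F

66.05 F


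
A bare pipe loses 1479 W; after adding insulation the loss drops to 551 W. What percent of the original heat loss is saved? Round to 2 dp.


Savings = ((1479-551)/1479)*100 = 62.75 %

62.75 %


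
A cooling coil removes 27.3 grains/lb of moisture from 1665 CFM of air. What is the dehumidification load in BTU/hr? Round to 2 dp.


Q = 0.68 * 1665 * 27.3 = 30909.06 BTU/hr

30909.06 BTU/hr


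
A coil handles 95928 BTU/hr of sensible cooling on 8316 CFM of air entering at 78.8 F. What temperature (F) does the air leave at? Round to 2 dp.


dT = 95928/(1.08*8316) = 10.6809
T_leave = 78.8 - 10.6809 = 68.12 F

68.12 F


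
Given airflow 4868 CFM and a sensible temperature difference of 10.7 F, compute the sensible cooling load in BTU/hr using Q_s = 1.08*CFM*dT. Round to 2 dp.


Q = 1.08 * 4868 * 10.7 = 56254.61 BTU/hr

56254.61 BTU/hr


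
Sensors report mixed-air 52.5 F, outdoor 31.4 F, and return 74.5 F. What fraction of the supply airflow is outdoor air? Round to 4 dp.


frac = (52.5 - 74.5) / (31.4 - 74.5) = 0.5104

0.5104


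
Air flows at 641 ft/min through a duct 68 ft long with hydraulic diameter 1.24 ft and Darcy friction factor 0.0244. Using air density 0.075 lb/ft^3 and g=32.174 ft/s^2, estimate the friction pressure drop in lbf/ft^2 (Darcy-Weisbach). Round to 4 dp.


v_fps = 641/60 = 10.6833 ft/s
dp = 0.0244*(68/1.24)*0.075*10.6833^2/(2*32.174) = 0.1780 lbf/ft^2

0.1780 lbf/ft^2


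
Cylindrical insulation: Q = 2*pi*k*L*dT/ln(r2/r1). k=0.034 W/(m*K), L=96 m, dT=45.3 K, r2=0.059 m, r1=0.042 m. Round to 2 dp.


Q = 2*pi*0.034*96*45.3/ln(0.059/0.042) = 2733.49 W

2733.49 W


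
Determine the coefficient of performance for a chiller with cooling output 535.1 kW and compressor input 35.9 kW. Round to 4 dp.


COP = 535.1 / 35.9 = 14.9053

14.9053


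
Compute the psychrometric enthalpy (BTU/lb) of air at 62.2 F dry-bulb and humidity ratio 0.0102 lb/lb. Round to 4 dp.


h = 0.24*62.2 + 0.0102*(1061+0.444*62.2) = 26.0319 BTU/lb

26.0319 BTU/lb


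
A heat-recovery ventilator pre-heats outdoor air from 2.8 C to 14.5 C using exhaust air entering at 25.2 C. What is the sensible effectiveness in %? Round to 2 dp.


eff = (14.5-2.8)/(25.2-2.8)*100 = 52.23 %

52.23 %


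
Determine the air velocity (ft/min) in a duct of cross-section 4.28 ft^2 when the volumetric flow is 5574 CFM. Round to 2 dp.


V = 5574 / 4.28 = 1302.34 ft/min

1302.34 ft/min


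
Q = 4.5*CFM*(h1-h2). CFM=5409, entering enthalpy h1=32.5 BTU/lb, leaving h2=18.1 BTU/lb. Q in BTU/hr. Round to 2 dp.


Q = 4.5 * 5409 * (32.5 - 18.1) = 350503.20 BTU/hr

350503.20 BTU/hr


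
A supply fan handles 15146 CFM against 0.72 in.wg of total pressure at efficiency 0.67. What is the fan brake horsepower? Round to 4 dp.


BHP = 15146 * 0.72 / (6356 * 0.67) = 2.5608 hp

2.5608 hp


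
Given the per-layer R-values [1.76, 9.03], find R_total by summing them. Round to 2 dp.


R_total = 1.76 + 9.03 = 10.79

10.79


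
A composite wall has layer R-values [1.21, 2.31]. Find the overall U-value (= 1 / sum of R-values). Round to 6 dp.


R_total = 1.21 + 2.31 = 3.52
U = 1/3.52 = 0.284091

0.284091


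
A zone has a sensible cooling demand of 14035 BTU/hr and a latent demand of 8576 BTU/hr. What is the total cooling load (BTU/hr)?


Qt = 14035 + 8576 = 22611 BTU/hr

22611 BTU/hr


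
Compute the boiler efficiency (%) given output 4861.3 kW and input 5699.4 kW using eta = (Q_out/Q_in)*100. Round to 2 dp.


eta = (4861.3/5699.4)*100 = 85.29 %

85.29 %


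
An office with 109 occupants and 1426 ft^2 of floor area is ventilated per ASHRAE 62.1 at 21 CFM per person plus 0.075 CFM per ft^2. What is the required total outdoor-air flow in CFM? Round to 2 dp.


Total = 109*21 + 1426*0.075 = 2395.95 CFM

2395.95 CFM


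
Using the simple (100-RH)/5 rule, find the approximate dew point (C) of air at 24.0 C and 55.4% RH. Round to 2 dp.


Td = 24.0 - (100-55.4)/5 = 15.08 C

15.08 C


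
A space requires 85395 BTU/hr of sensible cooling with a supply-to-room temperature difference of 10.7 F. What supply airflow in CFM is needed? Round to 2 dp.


CFM = 85395 / (1.08 * 10.7) = 7389.67

7389.67 CFM


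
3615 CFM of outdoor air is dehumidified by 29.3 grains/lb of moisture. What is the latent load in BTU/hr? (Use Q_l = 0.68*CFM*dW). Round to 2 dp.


Q = 0.68 * 3615 * 29.3 = 72025.26 BTU/hr

72025.26 BTU/hr


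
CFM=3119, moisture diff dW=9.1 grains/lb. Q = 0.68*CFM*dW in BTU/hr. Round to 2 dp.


Q = 0.68 * 3119 * 9.1 = 19300.37 BTU/hr

19300.37 BTU/hr


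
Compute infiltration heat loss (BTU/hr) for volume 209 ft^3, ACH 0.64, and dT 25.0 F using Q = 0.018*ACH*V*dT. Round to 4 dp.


Q = 0.018 * 0.64 * 209 * 25.0 = 60.1920 BTU/hr

60.1920 BTU/hr


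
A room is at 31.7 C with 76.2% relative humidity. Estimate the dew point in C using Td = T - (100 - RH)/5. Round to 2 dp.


Td = 31.7 - (100-76.2)/5 = 26.94 C

26.94 C


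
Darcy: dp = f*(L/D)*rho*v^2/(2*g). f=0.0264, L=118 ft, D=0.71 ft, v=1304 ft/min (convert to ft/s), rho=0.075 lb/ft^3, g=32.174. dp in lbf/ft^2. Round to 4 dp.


v_fps = 1304/60 = 21.7333 ft/s
dp = 0.0264*(118/0.71)*0.075*21.7333^2/(2*32.174) = 2.4155 lbf/ft^2

2.4155 lbf/ft^2


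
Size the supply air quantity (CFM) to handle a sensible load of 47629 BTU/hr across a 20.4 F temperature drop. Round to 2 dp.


CFM = 47629 / (1.08 * 20.4) = 2161.81

2161.81 CFM


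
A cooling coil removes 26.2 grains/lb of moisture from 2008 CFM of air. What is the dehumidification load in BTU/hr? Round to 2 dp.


Q = 0.68 * 2008 * 26.2 = 35774.53 BTU/hr

35774.53 BTU/hr


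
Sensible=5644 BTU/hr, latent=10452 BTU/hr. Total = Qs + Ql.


Qt = 5644 + 10452 = 16096 BTU/hr

16096 BTU/hr


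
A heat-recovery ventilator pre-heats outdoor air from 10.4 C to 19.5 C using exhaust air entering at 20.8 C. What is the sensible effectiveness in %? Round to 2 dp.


eff = (19.5-10.4)/(20.8-10.4)*100 = 87.50 %

87.50 %


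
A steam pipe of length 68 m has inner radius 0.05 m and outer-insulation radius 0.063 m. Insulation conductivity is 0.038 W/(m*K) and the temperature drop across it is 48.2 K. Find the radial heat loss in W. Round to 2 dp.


Q = 2*pi*0.038*68*48.2/ln(0.063/0.05) = 3386.08 W

3386.08 W


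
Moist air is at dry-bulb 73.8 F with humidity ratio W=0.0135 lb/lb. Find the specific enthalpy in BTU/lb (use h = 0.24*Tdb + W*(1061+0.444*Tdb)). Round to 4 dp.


h = 0.24*73.8 + 0.0135*(1061+0.444*73.8) = 32.4779 BTU/lb

32.4779 BTU/lb


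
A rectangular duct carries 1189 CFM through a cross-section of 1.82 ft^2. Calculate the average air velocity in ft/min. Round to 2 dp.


V = 1189 / 1.82 = 653.30 ft/min

653.30 ft/min


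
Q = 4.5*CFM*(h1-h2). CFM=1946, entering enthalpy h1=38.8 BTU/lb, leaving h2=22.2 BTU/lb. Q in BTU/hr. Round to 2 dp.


Q = 4.5 * 1946 * (38.8 - 22.2) = 145366.20 BTU/hr

145366.20 BTU/hr


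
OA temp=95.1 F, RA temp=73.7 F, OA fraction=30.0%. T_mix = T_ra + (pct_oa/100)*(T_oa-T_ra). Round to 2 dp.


T_mix = 73.7 + (30.0/100)*(95.1-73.7) = 80.12 F

80.12 F


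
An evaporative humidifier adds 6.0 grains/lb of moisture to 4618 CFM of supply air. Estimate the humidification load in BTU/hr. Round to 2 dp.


Q = 0.68 * 4618 * 6.0 = 18841.44 BTU/hr

18841.44 BTU/hr


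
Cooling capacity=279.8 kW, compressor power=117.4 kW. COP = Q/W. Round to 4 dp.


COP = 279.8 / 117.4 = 2.3833

2.3833


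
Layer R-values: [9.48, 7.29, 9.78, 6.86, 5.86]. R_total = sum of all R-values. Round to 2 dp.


R_total = 9.48 + 7.29 + 9.78 + 6.86 + 5.86 = 39.27

39.27


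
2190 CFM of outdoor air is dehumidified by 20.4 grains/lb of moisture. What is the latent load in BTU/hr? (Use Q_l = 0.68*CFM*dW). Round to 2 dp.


Q = 0.68 * 2190 * 20.4 = 30379.68 BTU/hr

30379.68 BTU/hr


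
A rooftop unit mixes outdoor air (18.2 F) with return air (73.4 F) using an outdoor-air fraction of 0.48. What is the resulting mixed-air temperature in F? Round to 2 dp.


T_mix = 0.48*18.2 + 0.52*73.4 = 46.90 F

46.90 F


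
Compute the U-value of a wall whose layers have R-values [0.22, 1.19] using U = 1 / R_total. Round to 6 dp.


R_total = 0.22 + 1.19 = 1.41
U = 1/1.41 = 0.709220

0.709220


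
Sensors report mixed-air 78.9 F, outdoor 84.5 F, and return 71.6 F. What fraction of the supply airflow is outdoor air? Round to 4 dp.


frac = (78.9 - 71.6) / (84.5 - 71.6) = 0.5659

0.5659


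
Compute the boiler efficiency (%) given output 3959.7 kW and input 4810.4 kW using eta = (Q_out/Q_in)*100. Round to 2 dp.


eta = (3959.7/4810.4)*100 = 82.32 %

82.32 %


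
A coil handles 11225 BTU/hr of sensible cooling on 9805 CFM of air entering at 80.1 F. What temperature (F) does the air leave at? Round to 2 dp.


dT = 11225/(1.08*9805) = 1.0600
T_leave = 80.1 - 1.0600 = 79.04 F

79.04 F


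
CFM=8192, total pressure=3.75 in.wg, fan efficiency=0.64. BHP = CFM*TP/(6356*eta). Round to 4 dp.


BHP = 8192 * 3.75 / (6356 * 0.64) = 7.5519 hp

7.5519 hp


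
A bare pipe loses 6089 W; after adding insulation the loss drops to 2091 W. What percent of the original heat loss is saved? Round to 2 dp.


Savings = ((6089-2091)/6089)*100 = 65.66 %

65.66 %


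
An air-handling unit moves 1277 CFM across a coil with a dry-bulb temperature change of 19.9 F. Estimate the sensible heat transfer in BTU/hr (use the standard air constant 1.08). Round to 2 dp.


Q = 1.08 * 1277 * 19.9 = 27445.28 BTU/hr

27445.28 BTU/hr


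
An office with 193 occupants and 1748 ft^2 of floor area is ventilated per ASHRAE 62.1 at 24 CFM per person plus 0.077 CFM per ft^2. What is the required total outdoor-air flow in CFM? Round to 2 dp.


Total = 193*24 + 1748*0.077 = 4766.60 CFM

4766.60 CFM


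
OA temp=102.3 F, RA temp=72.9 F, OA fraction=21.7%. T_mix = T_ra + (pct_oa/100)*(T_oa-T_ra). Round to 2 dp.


T_mix = 72.9 + (21.7/100)*(102.3-72.9) = 79.28 F

79.28 F


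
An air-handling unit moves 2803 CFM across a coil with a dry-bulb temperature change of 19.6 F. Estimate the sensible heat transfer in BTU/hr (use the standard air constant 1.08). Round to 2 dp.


Q = 1.08 * 2803 * 19.6 = 59333.90 BTU/hr

59333.90 BTU/hr


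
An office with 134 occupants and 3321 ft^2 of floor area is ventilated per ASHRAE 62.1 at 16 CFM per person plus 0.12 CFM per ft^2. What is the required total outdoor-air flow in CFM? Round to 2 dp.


Total = 134*16 + 3321*0.12 = 2542.52 CFM

2542.52 CFM


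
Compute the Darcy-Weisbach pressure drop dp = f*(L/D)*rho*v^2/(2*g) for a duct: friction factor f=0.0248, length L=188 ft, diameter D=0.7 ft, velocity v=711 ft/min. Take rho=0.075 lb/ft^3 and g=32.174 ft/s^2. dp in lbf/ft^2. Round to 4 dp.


v_fps = 711/60 = 11.85 ft/s
dp = 0.0248*(188/0.7)*0.075*11.85^2/(2*32.174) = 1.0901 lbf/ft^2

1.0901 lbf/ft^2


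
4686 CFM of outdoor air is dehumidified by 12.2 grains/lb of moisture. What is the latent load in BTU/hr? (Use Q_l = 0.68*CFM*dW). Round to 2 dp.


Q = 0.68 * 4686 * 12.2 = 38875.06 BTU/hr

38875.06 BTU/hr


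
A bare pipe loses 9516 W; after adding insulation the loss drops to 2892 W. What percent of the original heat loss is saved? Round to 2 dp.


Savings = ((9516-2892)/9516)*100 = 69.61 %

69.61 %


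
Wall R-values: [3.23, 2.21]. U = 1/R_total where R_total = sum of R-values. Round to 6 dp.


R_total = 3.23 + 2.21 = 5.44
U = 1/5.44 = 0.183824

0.183824


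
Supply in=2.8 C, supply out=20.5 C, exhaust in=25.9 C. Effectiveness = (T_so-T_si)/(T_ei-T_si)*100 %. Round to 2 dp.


eff = (20.5-2.8)/(25.9-2.8)*100 = 76.62 %

76.62 %


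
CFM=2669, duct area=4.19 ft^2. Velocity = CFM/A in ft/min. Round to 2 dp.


V = 2669 / 4.19 = 636.99 ft/min

636.99 ft/min


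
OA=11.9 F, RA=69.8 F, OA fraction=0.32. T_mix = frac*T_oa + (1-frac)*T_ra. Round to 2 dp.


T_mix = 0.32*11.9 + 0.68*69.8 = 51.27 F

51.27 F


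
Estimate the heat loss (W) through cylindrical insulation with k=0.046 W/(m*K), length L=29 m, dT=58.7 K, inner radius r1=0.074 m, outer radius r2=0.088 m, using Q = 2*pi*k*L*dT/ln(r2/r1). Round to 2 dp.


Q = 2*pi*0.046*29*58.7/ln(0.088/0.074) = 2839.53 W

2839.53 W


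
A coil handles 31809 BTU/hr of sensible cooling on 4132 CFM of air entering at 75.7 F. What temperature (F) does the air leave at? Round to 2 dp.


dT = 31809/(1.08*4132) = 7.1280
T_leave = 75.7 - 7.1280 = 68.57 F

68.57 F


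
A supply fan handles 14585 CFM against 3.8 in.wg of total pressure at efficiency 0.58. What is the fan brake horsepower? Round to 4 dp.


BHP = 14585 * 3.8 / (6356 * 0.58) = 15.0341 hp

15.0341 hp


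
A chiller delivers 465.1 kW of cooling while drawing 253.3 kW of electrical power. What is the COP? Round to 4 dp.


COP = 465.1 / 253.3 = 1.8362

1.8362


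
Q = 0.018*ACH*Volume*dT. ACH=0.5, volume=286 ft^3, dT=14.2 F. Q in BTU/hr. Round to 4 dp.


Q = 0.018 * 0.5 * 286 * 14.2 = 36.5508 BTU/hr

36.5508 BTU/hr


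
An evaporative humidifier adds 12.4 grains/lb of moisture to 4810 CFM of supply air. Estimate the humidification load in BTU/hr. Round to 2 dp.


Q = 0.68 * 4810 * 12.4 = 40557.92 BTU/hr

40557.92 BTU/hr


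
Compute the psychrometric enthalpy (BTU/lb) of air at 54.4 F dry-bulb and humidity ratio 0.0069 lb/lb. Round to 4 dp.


h = 0.24*54.4 + 0.0069*(1061+0.444*54.4) = 20.5436 BTU/lb

20.5436 BTU/lb


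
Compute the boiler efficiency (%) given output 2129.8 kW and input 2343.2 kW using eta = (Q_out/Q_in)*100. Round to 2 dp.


eta = (2129.8/2343.2)*100 = 90.89 %

90.89 %


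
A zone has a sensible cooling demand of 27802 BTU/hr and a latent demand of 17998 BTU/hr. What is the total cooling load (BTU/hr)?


Qt = 27802 + 17998 = 45800 BTU/hr

45800 BTU/hr


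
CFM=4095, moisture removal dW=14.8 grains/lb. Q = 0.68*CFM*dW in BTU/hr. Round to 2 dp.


Q = 0.68 * 4095 * 14.8 = 41212.08 BTU/hr

41212.08 BTU/hr


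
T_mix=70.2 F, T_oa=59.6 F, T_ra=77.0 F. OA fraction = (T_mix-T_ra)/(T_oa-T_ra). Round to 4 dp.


frac = (70.2 - 77.0) / (59.6 - 77.0) = 0.3908

0.3908


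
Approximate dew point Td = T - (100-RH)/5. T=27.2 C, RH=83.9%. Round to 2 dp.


Td = 27.2 - (100-83.9)/5 = 23.98 C

23.98 C


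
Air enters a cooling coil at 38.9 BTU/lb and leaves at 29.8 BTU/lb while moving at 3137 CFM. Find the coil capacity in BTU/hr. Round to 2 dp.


Q = 4.5 * 3137 * (38.9 - 29.8) = 128460.15 BTU/hr

128460.15 BTU/hr


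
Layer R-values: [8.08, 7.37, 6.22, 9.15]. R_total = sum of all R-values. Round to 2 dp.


R_total = 8.08 + 7.37 + 6.22 + 9.15 = 30.82

30.82


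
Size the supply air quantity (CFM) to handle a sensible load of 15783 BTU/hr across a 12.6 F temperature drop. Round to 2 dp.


CFM = 15783 / (1.08 * 12.6) = 1159.83

1159.83 CFM


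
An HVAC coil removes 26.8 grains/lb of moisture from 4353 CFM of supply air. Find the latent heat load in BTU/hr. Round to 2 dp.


Q = 0.68 * 4353 * 26.8 = 79329.07 BTU/hr

79329.07 BTU/hr


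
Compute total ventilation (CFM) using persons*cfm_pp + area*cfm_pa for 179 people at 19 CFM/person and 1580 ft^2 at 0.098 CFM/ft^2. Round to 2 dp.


Total = 179*19 + 1580*0.098 = 3555.84 CFM

3555.84 CFM


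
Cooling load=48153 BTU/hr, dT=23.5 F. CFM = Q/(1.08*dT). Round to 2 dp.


CFM = 48153 / (1.08 * 23.5) = 1897.28

1897.28 CFM


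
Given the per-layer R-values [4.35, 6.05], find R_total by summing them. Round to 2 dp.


R_total = 4.35 + 6.05 = 10.40

10.40


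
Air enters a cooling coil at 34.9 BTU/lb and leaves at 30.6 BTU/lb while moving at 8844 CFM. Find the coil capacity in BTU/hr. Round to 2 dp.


Q = 4.5 * 8844 * (34.9 - 30.6) = 171131.40 BTU/hr

171131.40 BTU/hr


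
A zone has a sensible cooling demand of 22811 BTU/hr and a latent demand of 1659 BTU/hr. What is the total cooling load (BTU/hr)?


Qt = 22811 + 1659 = 24470 BTU/hr

24470 BTU/hr


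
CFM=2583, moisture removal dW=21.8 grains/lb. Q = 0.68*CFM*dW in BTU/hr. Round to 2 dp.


Q = 0.68 * 2583 * 21.8 = 38290.39 BTU/hr

38290.39 BTU/hr


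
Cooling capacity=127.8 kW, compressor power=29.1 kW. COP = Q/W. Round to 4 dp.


COP = 127.8 / 29.1 = 4.3918

4.3918


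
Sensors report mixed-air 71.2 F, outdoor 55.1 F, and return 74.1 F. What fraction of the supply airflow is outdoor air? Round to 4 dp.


frac = (71.2 - 74.1) / (55.1 - 74.1) = 0.1526

0.1526


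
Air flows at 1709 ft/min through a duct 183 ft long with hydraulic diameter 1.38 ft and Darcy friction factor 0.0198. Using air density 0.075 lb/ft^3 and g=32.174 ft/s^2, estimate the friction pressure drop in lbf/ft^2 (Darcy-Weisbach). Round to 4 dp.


v_fps = 1709/60 = 28.4833 ft/s
dp = 0.0198*(183/1.38)*0.075*28.4833^2/(2*32.174) = 2.4828 lbf/ft^2

2.4828 lbf/ft^2


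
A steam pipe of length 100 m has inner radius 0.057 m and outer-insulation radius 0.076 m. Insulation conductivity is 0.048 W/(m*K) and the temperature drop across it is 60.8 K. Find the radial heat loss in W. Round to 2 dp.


Q = 2*pi*0.048*100*60.8/ln(0.076/0.057) = 6374.00 W

6374.00 W


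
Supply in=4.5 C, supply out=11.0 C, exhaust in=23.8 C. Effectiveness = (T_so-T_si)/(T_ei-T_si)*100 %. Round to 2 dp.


eff = (11.0-4.5)/(23.8-4.5)*100 = 33.68 %

33.68 %


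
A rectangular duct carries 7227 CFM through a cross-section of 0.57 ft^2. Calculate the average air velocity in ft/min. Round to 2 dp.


V = 7227 / 0.57 = 12678.95 ft/min

12678.95 ft/min


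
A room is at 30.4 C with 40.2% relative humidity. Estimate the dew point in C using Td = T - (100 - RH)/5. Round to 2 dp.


Td = 30.4 - (100-40.2)/5 = 18.44 C

18.44 C


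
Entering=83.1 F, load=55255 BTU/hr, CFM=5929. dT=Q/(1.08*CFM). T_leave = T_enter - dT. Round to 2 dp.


dT = 55255/(1.08*5929) = 8.6291
T_leave = 83.1 - 8.6291 = 74.47 F

74.47 F


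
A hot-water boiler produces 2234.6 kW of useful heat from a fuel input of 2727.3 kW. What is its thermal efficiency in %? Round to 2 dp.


eta = (2234.6/2727.3)*100 = 81.93 %

81.93 %


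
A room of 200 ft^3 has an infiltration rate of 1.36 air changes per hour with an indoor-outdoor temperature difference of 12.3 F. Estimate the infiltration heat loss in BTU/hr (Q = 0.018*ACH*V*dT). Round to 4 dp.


Q = 0.018 * 1.36 * 200 * 12.3 = 60.2208 BTU/hr

60.2208 BTU/hr


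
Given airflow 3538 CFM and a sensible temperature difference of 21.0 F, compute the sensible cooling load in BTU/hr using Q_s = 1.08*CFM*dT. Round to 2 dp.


Q = 1.08 * 3538 * 21.0 = 80241.84 BTU/hr

80241.84 BTU/hr


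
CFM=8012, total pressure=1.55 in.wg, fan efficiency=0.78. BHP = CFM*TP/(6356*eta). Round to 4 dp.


BHP = 8012 * 1.55 / (6356 * 0.78) = 2.5049 hp

2.5049 hp


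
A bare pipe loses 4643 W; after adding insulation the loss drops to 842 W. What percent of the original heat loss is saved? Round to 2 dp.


Savings = ((4643-842)/4643)*100 = 81.87 %

81.87 %


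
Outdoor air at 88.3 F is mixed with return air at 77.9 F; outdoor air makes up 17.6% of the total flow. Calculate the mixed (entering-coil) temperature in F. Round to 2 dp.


T_mix = 77.9 + (17.6/100)*(88.3-77.9) = 79.73 F

79.73 F


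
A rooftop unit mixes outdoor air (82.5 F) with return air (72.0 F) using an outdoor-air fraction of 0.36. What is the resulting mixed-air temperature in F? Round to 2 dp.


T_mix = 0.36*82.5 + 0.64*72.0 = 75.78 F

75.78 F


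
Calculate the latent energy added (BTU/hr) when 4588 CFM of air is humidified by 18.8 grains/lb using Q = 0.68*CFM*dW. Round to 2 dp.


Q = 0.68 * 4588 * 18.8 = 58652.99 BTU/hr

58652.99 BTU/hr


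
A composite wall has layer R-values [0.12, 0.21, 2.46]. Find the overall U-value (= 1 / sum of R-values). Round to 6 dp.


R_total = 0.12 + 0.21 + 2.46 = 2.79
U = 1/2.79 = 0.358423

0.358423


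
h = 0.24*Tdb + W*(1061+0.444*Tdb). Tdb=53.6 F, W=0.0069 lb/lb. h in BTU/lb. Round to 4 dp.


h = 0.24*53.6 + 0.0069*(1061+0.444*53.6) = 20.3491 BTU/lb

20.3491 BTU/lb


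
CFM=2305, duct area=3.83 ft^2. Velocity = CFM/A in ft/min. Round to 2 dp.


V = 2305 / 3.83 = 601.83 ft/min

601.83 ft/min


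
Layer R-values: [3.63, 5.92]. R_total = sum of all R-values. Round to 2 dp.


R_total = 3.63 + 5.92 = 9.55

9.55


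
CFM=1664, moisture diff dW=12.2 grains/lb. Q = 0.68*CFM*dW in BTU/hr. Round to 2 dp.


Q = 0.68 * 1664 * 12.2 = 13804.54 BTU/hr

13804.54 BTU/hr


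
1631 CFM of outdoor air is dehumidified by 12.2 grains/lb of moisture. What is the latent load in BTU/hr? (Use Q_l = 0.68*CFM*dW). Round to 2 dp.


Q = 0.68 * 1631 * 12.2 = 13530.78 BTU/hr

13530.78 BTU/hr


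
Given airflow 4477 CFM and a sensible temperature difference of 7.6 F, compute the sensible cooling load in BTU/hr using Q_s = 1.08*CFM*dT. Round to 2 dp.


Q = 1.08 * 4477 * 7.6 = 36747.22 BTU/hr

36747.22 BTU/hr


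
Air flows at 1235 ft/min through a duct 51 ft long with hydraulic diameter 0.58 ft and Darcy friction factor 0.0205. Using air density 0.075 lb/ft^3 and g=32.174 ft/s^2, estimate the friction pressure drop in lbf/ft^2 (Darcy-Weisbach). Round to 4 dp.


v_fps = 1235/60 = 20.5833 ft/s
dp = 0.0205*(51/0.58)*0.075*20.5833^2/(2*32.174) = 0.8901 lbf/ft^2

0.8901 lbf/ft^2


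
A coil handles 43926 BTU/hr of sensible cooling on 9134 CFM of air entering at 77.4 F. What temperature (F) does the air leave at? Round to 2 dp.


dT = 43926/(1.08*9134) = 4.4528
T_leave = 77.4 - 4.4528 = 72.95 F

72.95 F


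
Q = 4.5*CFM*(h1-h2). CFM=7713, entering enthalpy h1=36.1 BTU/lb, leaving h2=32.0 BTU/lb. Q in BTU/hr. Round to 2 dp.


Q = 4.5 * 7713 * (36.1 - 32.0) = 142304.85 BTU/hr

142304.85 BTU/hr


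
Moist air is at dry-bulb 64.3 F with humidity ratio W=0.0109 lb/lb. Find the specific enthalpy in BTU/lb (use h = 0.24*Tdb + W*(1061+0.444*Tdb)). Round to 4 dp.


h = 0.24*64.3 + 0.0109*(1061+0.444*64.3) = 27.3081 BTU/lb

27.3081 BTU/lb


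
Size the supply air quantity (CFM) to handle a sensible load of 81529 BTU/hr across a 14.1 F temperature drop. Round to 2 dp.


CFM = 81529 / (1.08 * 14.1) = 5353.89

5353.89 CFM


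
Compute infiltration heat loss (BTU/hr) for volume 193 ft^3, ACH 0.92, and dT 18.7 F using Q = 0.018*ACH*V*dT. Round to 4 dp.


Q = 0.018 * 0.92 * 193 * 18.7 = 59.7667 BTU/hr

59.7667 BTU/hr


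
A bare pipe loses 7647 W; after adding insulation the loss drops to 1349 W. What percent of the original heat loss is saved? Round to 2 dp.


Savings = ((7647-1349)/7647)*100 = 82.36 %

82.36 %


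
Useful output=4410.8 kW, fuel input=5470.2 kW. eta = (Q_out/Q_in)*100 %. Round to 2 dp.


eta = (4410.8/5470.2)*100 = 80.63 %

80.63 %


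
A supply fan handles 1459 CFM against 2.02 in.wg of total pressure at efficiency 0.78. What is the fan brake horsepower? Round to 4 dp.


BHP = 1459 * 2.02 / (6356 * 0.78) = 0.5945 hp

0.5945 hp


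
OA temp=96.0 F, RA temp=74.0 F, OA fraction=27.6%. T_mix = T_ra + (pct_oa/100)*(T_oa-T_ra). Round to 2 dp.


T_mix = 74.0 + (27.6/100)*(96.0-74.0) = 80.07 F

80.07 F


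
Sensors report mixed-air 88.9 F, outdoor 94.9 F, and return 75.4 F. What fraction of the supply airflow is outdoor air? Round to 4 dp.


frac = (88.9 - 75.4) / (94.9 - 75.4) = 0.6923

0.6923


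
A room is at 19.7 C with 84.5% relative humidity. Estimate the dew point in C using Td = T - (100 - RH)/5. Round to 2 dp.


Td = 19.7 - (100-84.5)/5 = 16.60 C

16.60 C


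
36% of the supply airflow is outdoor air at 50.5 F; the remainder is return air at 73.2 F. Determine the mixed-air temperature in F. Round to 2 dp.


T_mix = 0.36*50.5 + 0.64*73.2 = 65.03 F

65.03 F


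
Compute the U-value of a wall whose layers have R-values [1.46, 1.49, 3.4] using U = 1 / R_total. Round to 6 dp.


R_total = 1.46 + 1.49 + 3.4 = 6.35
U = 1/6.35 = 0.157480

0.157480


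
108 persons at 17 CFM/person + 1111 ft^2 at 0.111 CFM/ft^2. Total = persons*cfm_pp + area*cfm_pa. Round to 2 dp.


Total = 108*17 + 1111*0.111 = 1959.32 CFM

1959.32 CFM


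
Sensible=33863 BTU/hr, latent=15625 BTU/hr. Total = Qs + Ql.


Qt = 33863 + 15625 = 49488 BTU/hr

49488 BTU/hr


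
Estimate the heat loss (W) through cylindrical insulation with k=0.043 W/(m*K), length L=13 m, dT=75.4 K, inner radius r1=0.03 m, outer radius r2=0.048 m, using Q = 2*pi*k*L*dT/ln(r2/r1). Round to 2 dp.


Q = 2*pi*0.043*13*75.4/ln(0.048/0.03) = 563.46 W

563.46 W


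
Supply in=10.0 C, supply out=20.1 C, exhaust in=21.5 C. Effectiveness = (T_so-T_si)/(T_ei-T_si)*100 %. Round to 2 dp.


eff = (20.1-10.0)/(21.5-10.0)*100 = 87.83 %

87.83 %


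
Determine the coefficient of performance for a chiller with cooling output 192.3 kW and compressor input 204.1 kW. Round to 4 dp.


COP = 192.3 / 204.1 = 0.9422

0.9422


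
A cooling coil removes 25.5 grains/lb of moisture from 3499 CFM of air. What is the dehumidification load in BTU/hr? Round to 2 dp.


Q = 0.68 * 3499 * 25.5 = 60672.66 BTU/hr

60672.66 BTU/hr


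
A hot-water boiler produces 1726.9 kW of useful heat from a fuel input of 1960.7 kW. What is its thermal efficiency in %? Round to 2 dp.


eta = (1726.9/1960.7)*100 = 88.08 %

88.08 %


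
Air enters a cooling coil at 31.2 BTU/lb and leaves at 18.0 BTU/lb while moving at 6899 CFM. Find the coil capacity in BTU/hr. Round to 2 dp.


Q = 4.5 * 6899 * (31.2 - 18.0) = 409800.60 BTU/hr

409800.60 BTU/hr


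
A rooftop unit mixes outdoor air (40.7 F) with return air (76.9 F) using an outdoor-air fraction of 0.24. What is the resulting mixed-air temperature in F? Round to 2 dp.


T_mix = 0.24*40.7 + 0.76*76.9 = 68.21 F

68.21 F


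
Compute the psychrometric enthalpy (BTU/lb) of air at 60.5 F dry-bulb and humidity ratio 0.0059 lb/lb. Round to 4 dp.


h = 0.24*60.5 + 0.0059*(1061+0.444*60.5) = 20.9384 BTU/lb

20.9384 BTU/lb


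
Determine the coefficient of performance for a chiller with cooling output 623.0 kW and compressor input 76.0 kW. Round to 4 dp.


COP = 623.0 / 76.0 = 8.1974

8.1974


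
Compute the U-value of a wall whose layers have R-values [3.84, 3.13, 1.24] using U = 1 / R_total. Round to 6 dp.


R_total = 3.84 + 3.13 + 1.24 = 8.21
U = 1/8.21 = 0.121803

0.121803


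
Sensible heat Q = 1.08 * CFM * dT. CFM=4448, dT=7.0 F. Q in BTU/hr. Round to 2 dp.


Q = 1.08 * 4448 * 7.0 = 33626.88 BTU/hr

33626.88 BTU/hr


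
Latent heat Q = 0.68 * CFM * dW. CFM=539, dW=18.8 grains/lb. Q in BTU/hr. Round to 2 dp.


Q = 0.68 * 539 * 18.8 = 6890.58 BTU/hr

6890.58 BTU/hr


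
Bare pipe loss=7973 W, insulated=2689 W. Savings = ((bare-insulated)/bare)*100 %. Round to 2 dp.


Savings = ((7973-2689)/7973)*100 = 66.27 %

66.27 %


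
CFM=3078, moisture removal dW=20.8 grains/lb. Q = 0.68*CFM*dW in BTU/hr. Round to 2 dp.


Q = 0.68 * 3078 * 20.8 = 43535.23 BTU/hr

43535.23 BTU/hr


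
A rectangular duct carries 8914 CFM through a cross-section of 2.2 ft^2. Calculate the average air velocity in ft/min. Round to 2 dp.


V = 8914 / 2.2 = 4051.82 ft/min

4051.82 ft/min


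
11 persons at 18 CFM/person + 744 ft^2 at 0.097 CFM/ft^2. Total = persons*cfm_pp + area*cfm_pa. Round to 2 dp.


Total = 11*18 + 744*0.097 = 270.17 CFM

270.17 CFM


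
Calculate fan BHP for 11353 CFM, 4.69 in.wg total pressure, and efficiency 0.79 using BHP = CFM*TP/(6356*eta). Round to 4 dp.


BHP = 11353 * 4.69 / (6356 * 0.79) = 10.6041 hp

10.6041 hp


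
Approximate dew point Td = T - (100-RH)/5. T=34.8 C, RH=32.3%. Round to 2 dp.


Td = 34.8 - (100-32.3)/5 = 21.26 C

21.26 C


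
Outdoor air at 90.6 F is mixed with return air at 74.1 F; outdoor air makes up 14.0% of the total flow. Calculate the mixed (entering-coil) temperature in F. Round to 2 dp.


T_mix = 74.1 + (14.0/100)*(90.6-74.1) = 76.41 F

76.41 F


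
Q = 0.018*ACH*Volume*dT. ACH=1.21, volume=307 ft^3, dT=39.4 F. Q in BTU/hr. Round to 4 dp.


Q = 0.018 * 1.21 * 307 * 39.4 = 263.4465 BTU/hr

263.4465 BTU/hr


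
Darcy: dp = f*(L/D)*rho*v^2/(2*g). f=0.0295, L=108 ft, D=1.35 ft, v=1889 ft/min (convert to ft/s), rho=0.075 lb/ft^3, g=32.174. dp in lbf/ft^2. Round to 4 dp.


v_fps = 1889/60 = 31.4833 ft/s
dp = 0.0295*(108/1.35)*0.075*31.4833^2/(2*32.174) = 2.7265 lbf/ft^2

2.7265 lbf/ft^2


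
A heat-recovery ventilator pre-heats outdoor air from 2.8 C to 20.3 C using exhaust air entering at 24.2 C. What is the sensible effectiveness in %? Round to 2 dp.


eff = (20.3-2.8)/(24.2-2.8)*100 = 81.78 %

81.78 %


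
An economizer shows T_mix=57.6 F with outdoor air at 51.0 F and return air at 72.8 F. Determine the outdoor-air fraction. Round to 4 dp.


frac = (57.6 - 72.8) / (51.0 - 72.8) = 0.6972

0.6972
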